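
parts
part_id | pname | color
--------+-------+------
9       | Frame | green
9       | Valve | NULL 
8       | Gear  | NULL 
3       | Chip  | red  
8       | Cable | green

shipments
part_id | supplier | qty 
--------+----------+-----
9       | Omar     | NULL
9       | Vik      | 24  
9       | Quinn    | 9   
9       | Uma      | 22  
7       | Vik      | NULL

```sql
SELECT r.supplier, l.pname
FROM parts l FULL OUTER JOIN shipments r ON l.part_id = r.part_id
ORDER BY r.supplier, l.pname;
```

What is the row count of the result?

FULL OUTER JOIN keeps every row from both sides; unmatched rows get NULL for the other side's columns.
Matching on l.part_id = r.part_id.
Matched pairs: 8; unmatched l rows kept: 3; unmatched r rows kept: 1.
Total: 8 matched + 4 padded = 12 rows.

12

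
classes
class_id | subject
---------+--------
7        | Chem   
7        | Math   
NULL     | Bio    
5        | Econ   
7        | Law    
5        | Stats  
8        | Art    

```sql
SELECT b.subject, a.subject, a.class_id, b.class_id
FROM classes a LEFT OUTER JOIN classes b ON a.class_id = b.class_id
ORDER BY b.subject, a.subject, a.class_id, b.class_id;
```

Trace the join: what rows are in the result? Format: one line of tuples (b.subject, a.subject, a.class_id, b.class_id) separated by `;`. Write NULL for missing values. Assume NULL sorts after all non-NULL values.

(Art, Art, 8, 8); (Chem, Chem, 7, 7); (Chem, Law, 7, 7); (Chem, Math, 7, 7); (Econ, Econ, 5, 5); (Econ, Stats, 5, 5); (Law, Chem, 7, 7); (Law, Law, 7, 7); (Law, Math, 7, 7); (Math, Chem, 7, 7); (Math, Law, 7, 7); (Math, Math, 7, 7); (Stats, Econ, 5, 5); (Stats, Stats, 5, 5); (NULL, Bio, NULL, NULL)

LEFT JOIN keeps every row from `classes a`; unmatched rows get NULL for `classes b`'s columns.
Matching on a.class_id = b.class_id. A NULL in a compared column never satisfies the condition.
- a row (class_id=7): matches 3 b row(s) → 3 output row(s).
- a row (class_id=7): matches 3 b row(s) → 3 output row(s).
- a row (class_id=NULL): no match → kept, b columns NULL.
- a row (class_id=5): matches 2 b row(s) → 2 output row(s).
- a row (class_id=7): matches 3 b row(s) → 3 output row(s).
- a row (class_id=5): matches 2 b row(s) → 2 output row(s).
- a row (class_id=8): matches 1 b row(s) → 1 output row(s).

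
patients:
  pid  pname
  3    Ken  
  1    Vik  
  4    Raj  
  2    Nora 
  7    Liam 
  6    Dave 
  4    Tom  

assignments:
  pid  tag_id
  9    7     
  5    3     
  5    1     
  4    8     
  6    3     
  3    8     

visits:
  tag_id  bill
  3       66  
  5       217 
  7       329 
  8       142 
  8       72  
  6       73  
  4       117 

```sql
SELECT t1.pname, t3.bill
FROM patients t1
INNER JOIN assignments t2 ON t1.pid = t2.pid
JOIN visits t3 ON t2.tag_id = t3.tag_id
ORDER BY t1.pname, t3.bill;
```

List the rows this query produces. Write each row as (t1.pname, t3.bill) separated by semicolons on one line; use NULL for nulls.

(Dave, 66); (Ken, 72); (Ken, 142); (Raj, 72); (Raj, 142); (Tom, 72); (Tom, 142)

Joins associate left-to-right: patients INNER JOIN assignments on pid gives 4 intermediate row(s).
Then INNER JOIN `visits t3` on tag_id: keep only rows whose t2.tag_id appears in t3.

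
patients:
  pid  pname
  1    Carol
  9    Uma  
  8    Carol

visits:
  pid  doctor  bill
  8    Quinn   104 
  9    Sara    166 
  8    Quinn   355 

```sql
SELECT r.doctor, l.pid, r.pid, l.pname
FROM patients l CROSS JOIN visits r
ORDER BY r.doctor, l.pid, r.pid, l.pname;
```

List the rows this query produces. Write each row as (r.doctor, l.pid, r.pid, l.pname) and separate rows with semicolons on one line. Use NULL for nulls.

CROSS JOIN pairs every row of `patients` with every row of `visits`: 3 × 3 = 9 rows.
After projecting and ordering:
r.doctor | l.pid | r.pid | l.pname
Quinn | 1 | 8 | Carol
Quinn | 1 | 8 | Carol
Quinn | 8 | 8 | Carol
Quinn | 8 | 8 | Carol
Quinn | 9 | 8 | Uma
Quinn | 9 | 8 | Uma
Sara | 1 | 9 | Carol
Sara | 8 | 9 | Carol
Sara | 9 | 9 | Uma

(Quinn, 1, 8, Carol); (Quinn, 1, 8, Carol); (Quinn, 8, 8, Carol); (Quinn, 8, 8, Carol); (Quinn, 9, 8, Uma); (Quinn, 9, 8, Uma); (Sara, 1, 9, Carol); (Sara, 8, 9, Carol); (Sara, 9, 9, Uma)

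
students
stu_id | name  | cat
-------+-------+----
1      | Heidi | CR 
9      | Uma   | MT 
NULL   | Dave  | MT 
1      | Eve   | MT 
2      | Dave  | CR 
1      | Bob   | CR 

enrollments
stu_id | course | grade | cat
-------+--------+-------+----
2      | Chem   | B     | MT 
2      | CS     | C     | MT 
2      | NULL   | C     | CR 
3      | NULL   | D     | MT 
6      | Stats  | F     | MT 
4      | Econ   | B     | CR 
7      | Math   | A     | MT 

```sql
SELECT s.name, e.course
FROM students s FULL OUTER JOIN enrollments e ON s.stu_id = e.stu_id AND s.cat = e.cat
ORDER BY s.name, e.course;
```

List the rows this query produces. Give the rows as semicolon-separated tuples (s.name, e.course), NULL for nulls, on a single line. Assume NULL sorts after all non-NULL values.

FULL OUTER JOIN keeps every row from both sides; unmatched rows get NULL for the other side's columns.
Matching on s.stu_id = e.stu_id AND s.cat = e.cat. A NULL in a compared column never satisfies the condition.
- stu_id=1, cat=CR: no e row matches, row kept with e columns NULL.
- stu_id=9, cat=MT: no e row matches, row kept with e columns NULL.
- stu_id=NULL, cat=MT: no e row matches, row kept with e columns NULL.
- stu_id=1, cat=MT: no e row matches, row kept with e columns NULL.
- stu_id=2, cat=CR: 1 matching e row(s), so 1 row(s) emitted.
- stu_id=1, cat=CR: no e row matches, row kept with e columns NULL.
- 6 row(s) from e found no s partner → padded with NULL.

(Bob, NULL); (Dave, NULL); (Dave, NULL); (Eve, NULL); (Heidi, NULL); (Uma, NULL); (NULL, CS); (NULL, Chem); (NULL, Econ); (NULL, Math); (NULL, Stats); (NULL, NULL)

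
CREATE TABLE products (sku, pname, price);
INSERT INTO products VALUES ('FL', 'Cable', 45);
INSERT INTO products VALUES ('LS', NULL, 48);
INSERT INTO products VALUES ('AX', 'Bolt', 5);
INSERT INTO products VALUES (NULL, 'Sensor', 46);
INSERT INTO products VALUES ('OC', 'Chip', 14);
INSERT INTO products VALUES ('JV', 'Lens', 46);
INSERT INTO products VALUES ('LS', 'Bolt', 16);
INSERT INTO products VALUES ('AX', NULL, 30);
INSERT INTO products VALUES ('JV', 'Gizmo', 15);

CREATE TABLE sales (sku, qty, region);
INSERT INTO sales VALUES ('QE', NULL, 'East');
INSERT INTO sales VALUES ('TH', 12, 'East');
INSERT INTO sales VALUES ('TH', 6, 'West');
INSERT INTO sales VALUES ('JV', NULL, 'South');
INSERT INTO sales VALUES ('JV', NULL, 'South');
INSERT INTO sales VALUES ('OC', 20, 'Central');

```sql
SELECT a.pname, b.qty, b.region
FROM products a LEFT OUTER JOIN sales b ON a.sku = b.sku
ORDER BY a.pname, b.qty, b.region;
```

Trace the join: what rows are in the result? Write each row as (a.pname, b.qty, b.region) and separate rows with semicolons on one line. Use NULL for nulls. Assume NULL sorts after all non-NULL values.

LEFT JOIN keeps every row from `products`; unmatched rows get NULL for `sales`'s columns.
Matching on a.sku = b.sku. A NULL in a compared column never satisfies the condition.
Matched pairs: 5; unmatched a rows kept: 6.

(Bolt, NULL, NULL); (Bolt, NULL, NULL); (Cable, NULL, NULL); (Chip, 20, Central); (Gizmo, NULL, South); (Gizmo, NULL, South); (Lens, NULL, South); (Lens, NULL, South); (Sensor, NULL, NULL); (NULL, NULL, NULL); (NULL, NULL, NULL)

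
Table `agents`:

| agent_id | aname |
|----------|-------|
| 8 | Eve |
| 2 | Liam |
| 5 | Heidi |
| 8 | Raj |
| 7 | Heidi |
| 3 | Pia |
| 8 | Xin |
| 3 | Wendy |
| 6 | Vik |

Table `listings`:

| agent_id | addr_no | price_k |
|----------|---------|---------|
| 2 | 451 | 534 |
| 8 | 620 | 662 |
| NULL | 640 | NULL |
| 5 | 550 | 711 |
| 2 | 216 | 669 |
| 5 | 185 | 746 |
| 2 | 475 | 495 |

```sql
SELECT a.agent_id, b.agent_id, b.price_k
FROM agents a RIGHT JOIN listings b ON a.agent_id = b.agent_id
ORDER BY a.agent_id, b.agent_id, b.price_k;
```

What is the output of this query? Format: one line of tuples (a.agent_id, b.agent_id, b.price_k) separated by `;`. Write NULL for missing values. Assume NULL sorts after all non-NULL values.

(2, 2, 495); (2, 2, 534); (2, 2, 669); (5, 5, 711); (5, 5, 746); (8, 8, 662); (8, 8, 662); (8, 8, 662); (NULL, NULL, NULL)

RIGHT JOIN keeps every row from `listings`; unmatched rows get NULL for `agents`'s columns.
Matching on a.agent_id = b.agent_id. A NULL in a compared column never satisfies the condition.
- agent_id=8: 1 matching b row(s), so 1 row(s) emitted.
- agent_id=2: 3 matching b row(s), so 3 row(s) emitted.
- agent_id=5: 2 matching b row(s), so 2 row(s) emitted.
- agent_id=8: 1 matching b row(s), so 1 row(s) emitted.
- agent_id=7: no matching b row.
- agent_id=3: no matching b row.
- agent_id=8: 1 matching b row(s), so 1 row(s) emitted.
- agent_id=3: no matching b row.
- agent_id=6: no matching b row.
- plus 1 unmatched b row(s), each kept with NULL a columns.
After projecting and ordering:
a.agent_id | b.agent_id | b.price_k
2 | 2 | 495
2 | 2 | 534
2 | 2 | 669
5 | 5 | 711
5 | 5 | 746
8 | 8 | 662
8 | 8 | 662
8 | 8 | 662
NULL | NULL | NULL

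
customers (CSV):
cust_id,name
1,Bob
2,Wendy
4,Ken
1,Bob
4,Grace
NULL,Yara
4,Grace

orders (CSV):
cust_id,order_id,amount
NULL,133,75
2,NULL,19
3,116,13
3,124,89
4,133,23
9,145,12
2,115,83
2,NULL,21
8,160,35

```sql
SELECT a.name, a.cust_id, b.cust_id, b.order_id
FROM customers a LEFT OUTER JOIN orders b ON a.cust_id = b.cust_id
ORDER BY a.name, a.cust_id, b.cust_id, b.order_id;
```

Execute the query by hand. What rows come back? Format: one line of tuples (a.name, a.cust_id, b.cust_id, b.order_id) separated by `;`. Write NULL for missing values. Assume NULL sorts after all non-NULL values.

(Bob, 1, NULL, NULL); (Bob, 1, NULL, NULL); (Grace, 4, 4, 133); (Grace, 4, 4, 133); (Ken, 4, 4, 133); (Wendy, 2, 2, 115); (Wendy, 2, 2, NULL); (Wendy, 2, 2, NULL); (Yara, NULL, NULL, NULL)

LEFT JOIN keeps every row from `customers`; unmatched rows get NULL for `orders`'s columns.
Matching on a.cust_id = b.cust_id. A NULL in a compared column never satisfies the condition.
- cust_id=1: no b row matches, row kept with b columns NULL.
- cust_id=2: 3 matching b row(s), so 3 row(s) emitted.
- cust_id=4: 1 matching b row(s), so 1 row(s) emitted.
- cust_id=1: no b row matches, row kept with b columns NULL.
- cust_id=4: 1 matching b row(s), so 1 row(s) emitted.
- cust_id=NULL: no b row matches, row kept with b columns NULL.
- cust_id=4: 1 matching b row(s), so 1 row(s) emitted.
After projecting and ordering:
a.name | a.cust_id | b.cust_id | b.order_id
Bob | 1 | NULL | NULL
Bob | 1 | NULL | NULL
Grace | 4 | 4 | 133
Grace | 4 | 4 | 133
Ken | 4 | 4 | 133
Wendy | 2 | 2 | 115
Wendy | 2 | 2 | NULL
Wendy | 2 | 2 | NULL
Yara | NULL | NULL | NULL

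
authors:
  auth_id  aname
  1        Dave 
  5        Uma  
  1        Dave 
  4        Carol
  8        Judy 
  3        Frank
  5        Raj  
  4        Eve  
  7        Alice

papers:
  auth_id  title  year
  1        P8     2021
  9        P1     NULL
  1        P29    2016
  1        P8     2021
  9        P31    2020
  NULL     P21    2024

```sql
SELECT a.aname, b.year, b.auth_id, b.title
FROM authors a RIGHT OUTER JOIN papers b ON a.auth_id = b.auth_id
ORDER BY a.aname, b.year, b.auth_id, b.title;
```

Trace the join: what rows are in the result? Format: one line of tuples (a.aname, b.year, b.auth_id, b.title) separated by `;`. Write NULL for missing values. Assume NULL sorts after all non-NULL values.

RIGHT JOIN keeps every row from `papers`; unmatched rows get NULL for `authors`'s columns.
Matching on a.auth_id = b.auth_id. A NULL in a compared column never satisfies the condition.
- a row (auth_id=1): matches 3 b row(s) → 3 output row(s).
- a row (auth_id=5): no match.
- a row (auth_id=1): matches 3 b row(s) → 3 output row(s).
- a row (auth_id=4): no match.
- a row (auth_id=8): no match.
- a row (auth_id=3): no match.
- a row (auth_id=5): no match.
- a row (auth_id=4): no match.
- a row (auth_id=7): no match.
- plus 3 unmatched b row(s), each kept with NULL a columns.
After projecting and ordering:
a.aname | b.year | b.auth_id | b.title
Dave | 2016 | 1 | P29
Dave | 2016 | 1 | P29
Dave | 2021 | 1 | P8
Dave | 2021 | 1 | P8
Dave | 2021 | 1 | P8
Dave | 2021 | 1 | P8
NULL | 2020 | 9 | P31
NULL | 2024 | NULL | P21
NULL | NULL | 9 | P1

(Dave, 2016, 1, P29); (Dave, 2016, 1, P29); (Dave, 2021, 1, P8); (Dave, 2021, 1, P8); (Dave, 2021, 1, P8); (Dave, 2021, 1, P8); (NULL, 2020, 9, P31); (NULL, 2024, NULL, P21); (NULL, NULL, 9, P1)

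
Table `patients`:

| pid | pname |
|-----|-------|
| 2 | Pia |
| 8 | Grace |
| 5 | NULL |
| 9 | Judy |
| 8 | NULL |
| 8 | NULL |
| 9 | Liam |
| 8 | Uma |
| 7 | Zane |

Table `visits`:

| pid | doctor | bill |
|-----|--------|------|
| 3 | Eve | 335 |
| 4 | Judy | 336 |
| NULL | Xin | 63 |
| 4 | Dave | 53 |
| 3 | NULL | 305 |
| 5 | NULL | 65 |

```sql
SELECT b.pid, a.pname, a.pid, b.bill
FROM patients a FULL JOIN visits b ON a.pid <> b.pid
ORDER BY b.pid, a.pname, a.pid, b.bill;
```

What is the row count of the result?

FULL OUTER JOIN keeps every row from both sides; unmatched rows get NULL for the other side's columns.
Matching on a.pid <> b.pid. A NULL in a compared column never satisfies the condition.
- a[0] pid=2 → 5 match(es) in b → 5 row(s).
- a[1] pid=8 → 5 match(es) in b → 5 row(s).
- a[2] pid=5 → 4 match(es) in b → 4 row(s).
- a[3] pid=9 → 5 match(es) in b → 5 row(s).
- a[4] pid=8 → 5 match(es) in b → 5 row(s).
- a[5] pid=8 → 5 match(es) in b → 5 row(s).
- a[6] pid=9 → 5 match(es) in b → 5 row(s).
- a[7] pid=8 → 5 match(es) in b → 5 row(s).
- a[8] pid=7 → 5 match(es) in b → 5 row(s).
- plus 1 unmatched b row(s), each kept with NULL a columns.
Total: 44 matched + 1 padded = 45 rows.

45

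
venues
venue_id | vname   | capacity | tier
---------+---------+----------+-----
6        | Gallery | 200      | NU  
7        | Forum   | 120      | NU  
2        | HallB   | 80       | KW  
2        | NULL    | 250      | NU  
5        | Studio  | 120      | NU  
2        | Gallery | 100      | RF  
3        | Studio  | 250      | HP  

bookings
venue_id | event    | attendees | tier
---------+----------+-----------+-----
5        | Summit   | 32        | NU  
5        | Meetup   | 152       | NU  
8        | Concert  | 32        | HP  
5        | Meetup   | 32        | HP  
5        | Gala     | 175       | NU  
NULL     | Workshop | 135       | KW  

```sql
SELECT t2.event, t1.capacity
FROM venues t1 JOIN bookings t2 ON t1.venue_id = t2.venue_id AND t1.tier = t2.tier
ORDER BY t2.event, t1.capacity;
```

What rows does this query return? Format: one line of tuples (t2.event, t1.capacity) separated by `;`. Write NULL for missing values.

INNER JOIN keeps only pairs where the ON condition holds.
Matching on t1.venue_id = t2.venue_id AND t1.tier = t2.tier. A NULL in a compared column never satisfies the condition.
Matched pairs: 3.

(Gala, 120); (Meetup, 120); (Summit, 120)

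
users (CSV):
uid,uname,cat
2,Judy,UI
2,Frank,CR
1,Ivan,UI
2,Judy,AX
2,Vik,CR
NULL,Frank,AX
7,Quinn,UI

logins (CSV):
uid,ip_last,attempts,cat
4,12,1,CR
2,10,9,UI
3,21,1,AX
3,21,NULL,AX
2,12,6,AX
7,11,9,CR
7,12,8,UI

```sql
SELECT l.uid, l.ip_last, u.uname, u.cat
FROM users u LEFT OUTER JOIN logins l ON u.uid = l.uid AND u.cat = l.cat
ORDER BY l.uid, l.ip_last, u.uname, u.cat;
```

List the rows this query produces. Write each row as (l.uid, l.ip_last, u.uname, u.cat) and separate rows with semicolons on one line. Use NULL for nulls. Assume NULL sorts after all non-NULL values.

(2, 10, Judy, UI); (2, 12, Judy, AX); (7, 12, Quinn, UI); (NULL, NULL, Frank, AX); (NULL, NULL, Frank, CR); (NULL, NULL, Ivan, UI); (NULL, NULL, Vik, CR)

LEFT JOIN keeps every row from `users`; unmatched rows get NULL for `logins`'s columns.
Matching on u.uid = l.uid AND u.cat = l.cat. A NULL in a compared column never satisfies the condition.
Matched pairs: 3; unmatched u rows kept: 4.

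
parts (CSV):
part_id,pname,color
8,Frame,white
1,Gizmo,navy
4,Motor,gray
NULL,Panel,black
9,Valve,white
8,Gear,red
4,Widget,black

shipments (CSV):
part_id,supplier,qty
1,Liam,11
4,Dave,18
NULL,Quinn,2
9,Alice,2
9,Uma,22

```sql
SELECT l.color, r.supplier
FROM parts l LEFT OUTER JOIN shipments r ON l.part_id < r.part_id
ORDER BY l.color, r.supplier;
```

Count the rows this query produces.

LEFT JOIN keeps every row from `parts`; unmatched rows get NULL for `shipments`'s columns.
Matching on l.part_id < r.part_id. A NULL in a compared column never satisfies the condition.
- l (part_id=8) pairs with 2 row(s) of r.
- l (part_id=1) pairs with 3 row(s) of r.
- l (part_id=4) pairs with 2 row(s) of r.
- l (part_id=NULL) has no partner → padded with NULL.
- l (part_id=9) has no partner → padded with NULL.
- l (part_id=8) pairs with 2 row(s) of r.
- l (part_id=4) pairs with 2 row(s) of r.
Total: 11 matched + 2 padded = 13 rows.

13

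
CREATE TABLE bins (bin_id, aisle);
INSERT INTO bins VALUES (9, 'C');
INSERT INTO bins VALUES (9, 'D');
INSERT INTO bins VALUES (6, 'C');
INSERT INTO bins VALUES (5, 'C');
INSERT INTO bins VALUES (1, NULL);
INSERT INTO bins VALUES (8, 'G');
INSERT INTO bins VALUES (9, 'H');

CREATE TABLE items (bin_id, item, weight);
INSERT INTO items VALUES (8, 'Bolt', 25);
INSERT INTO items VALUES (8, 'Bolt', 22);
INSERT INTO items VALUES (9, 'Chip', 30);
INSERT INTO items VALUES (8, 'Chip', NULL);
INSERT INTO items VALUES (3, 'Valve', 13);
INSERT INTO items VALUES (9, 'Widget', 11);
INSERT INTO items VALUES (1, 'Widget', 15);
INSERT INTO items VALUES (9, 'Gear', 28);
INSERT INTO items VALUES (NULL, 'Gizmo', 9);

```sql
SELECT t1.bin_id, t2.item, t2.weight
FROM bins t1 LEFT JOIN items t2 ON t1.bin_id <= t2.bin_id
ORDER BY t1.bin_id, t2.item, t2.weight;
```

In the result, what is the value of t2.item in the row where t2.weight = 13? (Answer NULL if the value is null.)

Valve

LEFT JOIN keeps every row from `bins`; unmatched rows get NULL for `items`'s columns.
Matching on t1.bin_id <= t2.bin_id. A NULL in a compared column never satisfies the condition.
- t1 row (bin_id=9): matches 3 t2 row(s) → 3 output row(s).
- t1 row (bin_id=9): matches 3 t2 row(s) → 3 output row(s).
- t1 row (bin_id=6): matches 6 t2 row(s) → 6 output row(s).
- t1 row (bin_id=5): matches 6 t2 row(s) → 6 output row(s).
- t1 row (bin_id=1): matches 8 t2 row(s) → 8 output row(s).
- t1 row (bin_id=8): matches 6 t2 row(s) → 6 output row(s).
- t1 row (bin_id=9): matches 3 t2 row(s) → 3 output row(s).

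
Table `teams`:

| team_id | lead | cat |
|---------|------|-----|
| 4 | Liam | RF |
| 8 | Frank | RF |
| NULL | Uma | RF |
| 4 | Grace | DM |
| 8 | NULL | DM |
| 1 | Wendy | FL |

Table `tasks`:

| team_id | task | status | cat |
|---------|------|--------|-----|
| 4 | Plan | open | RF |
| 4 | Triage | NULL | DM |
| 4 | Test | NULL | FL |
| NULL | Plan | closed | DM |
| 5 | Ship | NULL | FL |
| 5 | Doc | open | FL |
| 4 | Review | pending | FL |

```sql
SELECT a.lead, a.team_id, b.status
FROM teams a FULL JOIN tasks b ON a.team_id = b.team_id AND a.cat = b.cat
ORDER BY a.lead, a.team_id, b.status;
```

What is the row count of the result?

11

FULL OUTER JOIN keeps every row from both sides; unmatched rows get NULL for the other side's columns.
Matching on a.team_id = b.team_id AND a.cat = b.cat. A NULL in a compared column never satisfies the condition.
- a (team_id=4, cat=RF) pairs with 1 row(s) of b.
- a (team_id=8, cat=RF) has no partner → padded with NULL.
- a (team_id=NULL, cat=RF) has no partner → padded with NULL.
- a (team_id=4, cat=DM) pairs with 1 row(s) of b.
- a (team_id=8, cat=DM) has no partner → padded with NULL.
- a (team_id=1, cat=FL) has no partner → padded with NULL.
- 5 row(s) from b found no a partner → padded with NULL.
Total: 2 matched + 9 padded = 11 rows.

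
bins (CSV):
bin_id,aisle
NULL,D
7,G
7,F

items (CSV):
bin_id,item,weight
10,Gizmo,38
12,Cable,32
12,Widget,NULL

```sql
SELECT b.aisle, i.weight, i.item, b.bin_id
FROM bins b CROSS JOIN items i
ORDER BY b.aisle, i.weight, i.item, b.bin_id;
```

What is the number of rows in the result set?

9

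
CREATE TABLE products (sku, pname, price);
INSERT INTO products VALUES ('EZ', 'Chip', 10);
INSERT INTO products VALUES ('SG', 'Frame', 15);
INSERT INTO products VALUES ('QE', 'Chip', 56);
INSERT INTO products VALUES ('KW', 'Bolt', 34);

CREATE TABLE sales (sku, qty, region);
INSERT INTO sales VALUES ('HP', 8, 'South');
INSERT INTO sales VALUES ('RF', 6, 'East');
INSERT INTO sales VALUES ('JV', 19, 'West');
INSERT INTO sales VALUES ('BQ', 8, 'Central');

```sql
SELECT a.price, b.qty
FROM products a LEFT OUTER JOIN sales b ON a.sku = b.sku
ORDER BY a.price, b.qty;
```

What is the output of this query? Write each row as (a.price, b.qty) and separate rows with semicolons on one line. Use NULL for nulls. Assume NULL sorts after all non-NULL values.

(10, NULL); (15, NULL); (34, NULL); (56, NULL)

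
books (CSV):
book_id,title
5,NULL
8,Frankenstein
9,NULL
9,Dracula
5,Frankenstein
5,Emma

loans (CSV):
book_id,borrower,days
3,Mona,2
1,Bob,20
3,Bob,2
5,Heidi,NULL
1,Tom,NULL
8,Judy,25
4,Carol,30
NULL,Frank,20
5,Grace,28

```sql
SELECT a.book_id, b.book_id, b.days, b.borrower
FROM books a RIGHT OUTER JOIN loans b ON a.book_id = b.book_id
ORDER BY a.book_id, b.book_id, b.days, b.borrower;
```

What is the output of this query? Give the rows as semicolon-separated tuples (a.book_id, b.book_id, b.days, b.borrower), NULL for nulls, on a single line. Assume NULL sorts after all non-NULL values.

RIGHT JOIN keeps every row from `loans`; unmatched rows get NULL for `books`'s columns.
Matching on a.book_id = b.book_id. A NULL in a compared column never satisfies the condition.
Matched pairs: 7; unmatched b rows kept: 6.

(5, 5, 28, Grace); (5, 5, 28, Grace); (5, 5, 28, Grace); (5, 5, NULL, Heidi); (5, 5, NULL, Heidi); (5, 5, NULL, Heidi); (8, 8, 25, Judy); (NULL, 1, 20, Bob); (NULL, 1, NULL, Tom); (NULL, 3, 2, Bob); (NULL, 3, 2, Mona); (NULL, 4, 30, Carol); (NULL, NULL, 20, Frank)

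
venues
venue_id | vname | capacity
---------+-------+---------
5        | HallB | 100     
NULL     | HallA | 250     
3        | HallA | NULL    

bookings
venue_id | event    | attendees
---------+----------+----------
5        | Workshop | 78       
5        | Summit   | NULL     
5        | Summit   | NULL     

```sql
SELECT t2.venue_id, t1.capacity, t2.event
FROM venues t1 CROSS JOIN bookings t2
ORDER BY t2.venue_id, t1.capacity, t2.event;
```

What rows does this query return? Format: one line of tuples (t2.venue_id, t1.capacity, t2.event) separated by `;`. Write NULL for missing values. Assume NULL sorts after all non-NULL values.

CROSS JOIN pairs every row of `venues` with every row of `bookings`: 3 × 3 = 9 rows.
After projecting and ordering:
t2.venue_id | t1.capacity | t2.event
5 | 100 | Summit
5 | 100 | Summit
5 | 100 | Workshop
5 | 250 | Summit
5 | 250 | Summit
5 | 250 | Workshop
5 | NULL | Summit
5 | NULL | Summit
5 | NULL | Workshop

(5, 100, Summit); (5, 100, Summit); (5, 100, Workshop); (5, 250, Summit); (5, 250, Summit); (5, 250, Workshop); (5, NULL, Summit); (5, NULL, Summit); (5, NULL, Workshop)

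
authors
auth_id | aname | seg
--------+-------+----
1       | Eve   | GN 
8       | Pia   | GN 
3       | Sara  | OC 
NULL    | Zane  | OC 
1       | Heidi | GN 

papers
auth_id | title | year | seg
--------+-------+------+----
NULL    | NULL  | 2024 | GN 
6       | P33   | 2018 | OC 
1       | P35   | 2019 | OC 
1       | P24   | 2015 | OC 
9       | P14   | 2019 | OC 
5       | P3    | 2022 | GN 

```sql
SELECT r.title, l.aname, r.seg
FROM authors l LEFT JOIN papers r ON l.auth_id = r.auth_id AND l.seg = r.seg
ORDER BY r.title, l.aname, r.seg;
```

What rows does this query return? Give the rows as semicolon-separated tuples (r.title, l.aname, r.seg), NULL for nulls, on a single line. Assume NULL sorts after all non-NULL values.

LEFT JOIN keeps every row from `authors`; unmatched rows get NULL for `papers`'s columns.
Matching on l.auth_id = r.auth_id AND l.seg = r.seg. A NULL in a compared column never satisfies the condition.
- l row (auth_id=1, seg=GN): no match → kept, r columns NULL.
- l row (auth_id=8, seg=GN): no match → kept, r columns NULL.
- l row (auth_id=3, seg=OC): no match → kept, r columns NULL.
- l row (auth_id=NULL, seg=OC): no match → kept, r columns NULL.
- l row (auth_id=1, seg=GN): no match → kept, r columns NULL.
After projecting and ordering:
r.title | l.aname | r.seg
NULL | Eve | NULL
NULL | Heidi | NULL
NULL | Pia | NULL
NULL | Sara | NULL
NULL | Zane | NULL

(NULL, Eve, NULL); (NULL, Heidi, NULL); (NULL, Pia, NULL); (NULL, Sara, NULL); (NULL, Zane, NULL)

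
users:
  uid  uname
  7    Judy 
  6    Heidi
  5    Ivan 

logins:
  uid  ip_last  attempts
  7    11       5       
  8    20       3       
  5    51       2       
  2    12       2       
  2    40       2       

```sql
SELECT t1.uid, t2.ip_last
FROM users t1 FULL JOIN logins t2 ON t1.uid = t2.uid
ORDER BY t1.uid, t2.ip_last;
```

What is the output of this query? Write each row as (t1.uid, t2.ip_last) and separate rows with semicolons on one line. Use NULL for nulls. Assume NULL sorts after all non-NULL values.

(5, 51); (6, NULL); (7, 11); (NULL, 12); (NULL, 20); (NULL, 40)

FULL OUTER JOIN keeps every row from both sides; unmatched rows get NULL for the other side's columns.
Matching on t1.uid = t2.uid.
- t1 row (uid=7): matches 1 t2 row(s) → 1 output row(s).
- t1 row (uid=6): no match → kept, t2 columns NULL.
- t1 row (uid=5): matches 1 t2 row(s) → 1 output row(s).
- plus 3 unmatched t2 row(s), each kept with NULL t1 columns.
After projecting and ordering:
t1.uid | t2.ip_last
5 | 51
6 | NULL
7 | 11
NULL | 12
NULL | 20
NULL | 40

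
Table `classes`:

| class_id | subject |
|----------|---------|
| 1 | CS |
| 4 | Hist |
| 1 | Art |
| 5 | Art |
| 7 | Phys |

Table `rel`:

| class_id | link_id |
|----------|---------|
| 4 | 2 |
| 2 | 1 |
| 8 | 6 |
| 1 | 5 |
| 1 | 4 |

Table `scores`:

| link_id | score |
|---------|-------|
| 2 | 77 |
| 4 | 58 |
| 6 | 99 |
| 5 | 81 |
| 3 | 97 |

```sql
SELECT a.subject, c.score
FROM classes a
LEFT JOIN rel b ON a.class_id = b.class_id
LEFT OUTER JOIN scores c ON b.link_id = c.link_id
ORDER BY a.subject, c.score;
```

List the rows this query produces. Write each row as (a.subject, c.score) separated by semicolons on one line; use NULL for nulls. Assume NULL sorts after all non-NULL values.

(Art, 58); (Art, 81); (Art, NULL); (CS, 58); (CS, 81); (Hist, 77); (Phys, NULL)

Joins associate left-to-right: classes LEFT JOIN rel on class_id gives 7 intermediate row(s).
Then LEFT JOIN `scores c` on link_id: each of those 7 rows is kept; rows whose b.link_id has no match in c get NULL for c's columns.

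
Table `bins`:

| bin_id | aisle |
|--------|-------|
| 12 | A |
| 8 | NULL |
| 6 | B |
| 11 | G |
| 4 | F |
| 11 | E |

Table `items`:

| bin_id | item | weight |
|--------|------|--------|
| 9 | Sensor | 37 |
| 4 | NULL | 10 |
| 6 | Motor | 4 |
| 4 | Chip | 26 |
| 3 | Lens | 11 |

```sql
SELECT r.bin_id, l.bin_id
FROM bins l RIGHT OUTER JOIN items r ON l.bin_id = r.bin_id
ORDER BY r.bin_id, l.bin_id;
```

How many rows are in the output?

RIGHT JOIN keeps every row from `items`; unmatched rows get NULL for `bins`'s columns.
Matching on l.bin_id = r.bin_id.
- bin_id=12: no matching r row.
- bin_id=8: no matching r row.
- bin_id=6: 1 matching r row(s), so 1 row(s) emitted.
- bin_id=11: no matching r row.
- bin_id=4: 2 matching r row(s), so 2 row(s) emitted.
- bin_id=11: no matching r row.
- plus 2 unmatched r row(s), each kept with NULL l columns.
Total: 3 matched + 2 padded = 5 rows.

5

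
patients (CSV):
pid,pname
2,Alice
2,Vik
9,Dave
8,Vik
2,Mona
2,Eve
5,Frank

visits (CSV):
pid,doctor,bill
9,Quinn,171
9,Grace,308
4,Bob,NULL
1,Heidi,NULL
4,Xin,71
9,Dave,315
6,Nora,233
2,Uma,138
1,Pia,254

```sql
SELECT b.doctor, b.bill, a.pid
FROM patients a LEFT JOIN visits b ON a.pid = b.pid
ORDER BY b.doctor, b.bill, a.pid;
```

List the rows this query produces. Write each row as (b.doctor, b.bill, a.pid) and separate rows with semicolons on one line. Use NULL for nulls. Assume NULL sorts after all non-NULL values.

(Dave, 315, 9); (Grace, 308, 9); (Quinn, 171, 9); (Uma, 138, 2); (Uma, 138, 2); (Uma, 138, 2); (Uma, 138, 2); (NULL, NULL, 5); (NULL, NULL, 8)

LEFT JOIN keeps every row from `patients`; unmatched rows get NULL for `visits`'s columns.
Matching on a.pid = b.pid.
- a row (pid=2): matches 1 b row(s) → 1 output row(s).
- a row (pid=2): matches 1 b row(s) → 1 output row(s).
- a row (pid=9): matches 3 b row(s) → 3 output row(s).
- a row (pid=8): no match → kept, b columns NULL.
- a row (pid=2): matches 1 b row(s) → 1 output row(s).
- a row (pid=2): matches 1 b row(s) → 1 output row(s).
- a row (pid=5): no match → kept, b columns NULL.
After projecting and ordering:
b.doctor | b.bill | a.pid
Dave | 315 | 9
Grace | 308 | 9
Quinn | 171 | 9
Uma | 138 | 2
Uma | 138 | 2
Uma | 138 | 2
Uma | 138 | 2
NULL | NULL | 5
NULL | NULL | 8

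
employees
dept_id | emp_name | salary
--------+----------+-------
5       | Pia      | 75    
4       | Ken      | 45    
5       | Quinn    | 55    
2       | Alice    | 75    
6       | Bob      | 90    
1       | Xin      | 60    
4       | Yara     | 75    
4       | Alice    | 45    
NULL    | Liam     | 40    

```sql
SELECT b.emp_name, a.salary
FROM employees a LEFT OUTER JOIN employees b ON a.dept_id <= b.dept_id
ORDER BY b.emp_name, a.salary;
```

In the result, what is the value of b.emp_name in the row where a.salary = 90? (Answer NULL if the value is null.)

Bob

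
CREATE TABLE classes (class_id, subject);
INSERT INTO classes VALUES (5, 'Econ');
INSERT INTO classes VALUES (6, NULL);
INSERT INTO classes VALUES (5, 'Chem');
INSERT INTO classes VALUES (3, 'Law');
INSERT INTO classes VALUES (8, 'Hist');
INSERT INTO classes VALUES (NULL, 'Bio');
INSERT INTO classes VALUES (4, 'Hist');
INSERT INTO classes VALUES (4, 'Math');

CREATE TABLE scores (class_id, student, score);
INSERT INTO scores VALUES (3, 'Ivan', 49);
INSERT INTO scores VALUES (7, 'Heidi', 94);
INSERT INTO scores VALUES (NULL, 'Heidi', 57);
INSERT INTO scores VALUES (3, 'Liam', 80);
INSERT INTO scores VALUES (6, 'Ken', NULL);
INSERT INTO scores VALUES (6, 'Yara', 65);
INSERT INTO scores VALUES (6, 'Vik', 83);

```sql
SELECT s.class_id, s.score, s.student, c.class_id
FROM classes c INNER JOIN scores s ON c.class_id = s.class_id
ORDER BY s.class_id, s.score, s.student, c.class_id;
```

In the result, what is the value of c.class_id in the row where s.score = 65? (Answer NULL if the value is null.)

INNER JOIN keeps only pairs where the ON condition holds.
Matching on c.class_id = s.class_id. A NULL in a compared column never satisfies the condition.
- c[0] class_id=5 → no match; dropped.
- c[1] class_id=6 → 3 match(es) in s → 3 row(s).
- c[2] class_id=5 → no match; dropped.
- c[3] class_id=3 → 2 match(es) in s → 2 row(s).
- c[4] class_id=8 → no match; dropped.
- c[5] class_id=NULL → no match; dropped.
- c[6] class_id=4 → no match; dropped.
- c[7] class_id=4 → no match; dropped.

6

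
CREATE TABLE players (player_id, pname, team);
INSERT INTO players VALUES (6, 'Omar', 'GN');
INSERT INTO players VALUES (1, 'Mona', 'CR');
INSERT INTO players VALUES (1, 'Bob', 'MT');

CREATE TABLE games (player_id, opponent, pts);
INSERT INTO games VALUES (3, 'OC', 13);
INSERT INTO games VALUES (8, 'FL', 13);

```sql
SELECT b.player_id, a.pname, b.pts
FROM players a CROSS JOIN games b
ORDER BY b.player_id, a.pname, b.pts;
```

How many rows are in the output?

6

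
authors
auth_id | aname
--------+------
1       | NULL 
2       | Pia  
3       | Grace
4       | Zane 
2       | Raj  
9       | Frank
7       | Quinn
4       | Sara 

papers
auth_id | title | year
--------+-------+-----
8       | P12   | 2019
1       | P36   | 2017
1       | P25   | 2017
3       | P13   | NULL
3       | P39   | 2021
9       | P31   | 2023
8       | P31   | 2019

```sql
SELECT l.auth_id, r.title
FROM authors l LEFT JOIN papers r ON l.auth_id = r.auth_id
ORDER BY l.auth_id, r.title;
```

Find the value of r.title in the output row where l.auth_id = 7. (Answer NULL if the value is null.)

NULL

LEFT JOIN keeps every row from `authors`; unmatched rows get NULL for `papers`'s columns.
Matching on l.auth_id = r.auth_id.
- l row (auth_id=1): matches 2 r row(s) → 2 output row(s).
- l row (auth_id=2): no match → kept, r columns NULL.
- l row (auth_id=3): matches 2 r row(s) → 2 output row(s).
- l row (auth_id=4): no match → kept, r columns NULL.
- l row (auth_id=2): no match → kept, r columns NULL.
- l row (auth_id=9): matches 1 r row(s) → 1 output row(s).
- l row (auth_id=7): no match → kept, r columns NULL.
- l row (auth_id=4): no match → kept, r columns NULL.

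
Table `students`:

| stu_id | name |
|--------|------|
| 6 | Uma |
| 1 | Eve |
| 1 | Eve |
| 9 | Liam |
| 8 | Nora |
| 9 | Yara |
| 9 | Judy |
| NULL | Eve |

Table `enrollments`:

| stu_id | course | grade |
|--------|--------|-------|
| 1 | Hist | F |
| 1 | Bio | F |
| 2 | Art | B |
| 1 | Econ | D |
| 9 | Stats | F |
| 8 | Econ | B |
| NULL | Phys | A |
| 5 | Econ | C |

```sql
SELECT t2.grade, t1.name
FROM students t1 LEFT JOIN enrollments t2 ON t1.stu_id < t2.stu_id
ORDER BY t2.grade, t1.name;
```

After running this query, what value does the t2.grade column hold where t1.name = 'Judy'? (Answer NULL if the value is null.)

NULL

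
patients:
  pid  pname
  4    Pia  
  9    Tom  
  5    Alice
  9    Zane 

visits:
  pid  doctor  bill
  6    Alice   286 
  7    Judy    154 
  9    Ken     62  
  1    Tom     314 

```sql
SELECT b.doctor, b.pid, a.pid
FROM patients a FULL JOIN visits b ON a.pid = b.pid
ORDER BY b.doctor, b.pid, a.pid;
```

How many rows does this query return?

7

FULL OUTER JOIN keeps every row from both sides; unmatched rows get NULL for the other side's columns.
Matching on a.pid = b.pid.
- pid=4: no b row matches, row kept with b columns NULL.
- pid=9: 1 matching b row(s), so 1 row(s) emitted.
- pid=5: no b row matches, row kept with b columns NULL.
- pid=9: 1 matching b row(s), so 1 row(s) emitted.
- 3 row(s) from b found no a partner → padded with NULL.
Total: 2 matched + 5 padded = 7 rows.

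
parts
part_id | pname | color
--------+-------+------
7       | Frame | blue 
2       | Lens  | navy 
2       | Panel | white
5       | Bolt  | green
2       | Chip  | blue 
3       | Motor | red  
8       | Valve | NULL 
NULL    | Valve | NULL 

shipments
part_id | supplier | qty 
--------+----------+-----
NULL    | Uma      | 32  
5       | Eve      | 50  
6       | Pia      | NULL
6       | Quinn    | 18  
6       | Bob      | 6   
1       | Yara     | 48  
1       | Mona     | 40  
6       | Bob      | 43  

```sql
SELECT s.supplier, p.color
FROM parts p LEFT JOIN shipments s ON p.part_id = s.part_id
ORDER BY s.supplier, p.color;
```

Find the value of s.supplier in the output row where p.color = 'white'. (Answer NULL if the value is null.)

NULL

LEFT JOIN keeps every row from `parts`; unmatched rows get NULL for `shipments`'s columns.
Matching on p.part_id = s.part_id. A NULL in a compared column never satisfies the condition.
Matched pairs: 1; unmatched p rows kept: 7.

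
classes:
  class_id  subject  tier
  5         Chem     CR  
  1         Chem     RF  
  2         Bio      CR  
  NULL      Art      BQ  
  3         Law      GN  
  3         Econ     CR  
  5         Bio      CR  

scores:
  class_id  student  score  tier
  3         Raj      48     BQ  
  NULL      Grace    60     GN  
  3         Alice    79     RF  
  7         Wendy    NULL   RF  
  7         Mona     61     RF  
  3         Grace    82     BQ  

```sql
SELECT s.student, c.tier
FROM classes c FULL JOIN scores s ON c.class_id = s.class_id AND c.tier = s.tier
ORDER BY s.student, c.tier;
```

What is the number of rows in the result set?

13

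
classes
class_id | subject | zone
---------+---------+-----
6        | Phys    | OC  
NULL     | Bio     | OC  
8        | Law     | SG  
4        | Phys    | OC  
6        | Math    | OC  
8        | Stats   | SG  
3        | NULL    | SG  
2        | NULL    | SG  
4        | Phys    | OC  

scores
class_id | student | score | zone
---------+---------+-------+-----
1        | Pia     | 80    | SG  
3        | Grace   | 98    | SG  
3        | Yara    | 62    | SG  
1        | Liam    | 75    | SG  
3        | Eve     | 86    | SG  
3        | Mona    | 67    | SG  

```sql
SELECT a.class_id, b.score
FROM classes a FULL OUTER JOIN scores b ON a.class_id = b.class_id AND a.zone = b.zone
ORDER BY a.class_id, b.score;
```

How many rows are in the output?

14

FULL OUTER JOIN keeps every row from both sides; unmatched rows get NULL for the other side's columns.
Matching on a.class_id = b.class_id AND a.zone = b.zone. A NULL in a compared column never satisfies the condition.
Matched pairs: 4; unmatched a rows kept: 8; unmatched b rows kept: 2.
Total: 4 matched + 10 padded = 14 rows.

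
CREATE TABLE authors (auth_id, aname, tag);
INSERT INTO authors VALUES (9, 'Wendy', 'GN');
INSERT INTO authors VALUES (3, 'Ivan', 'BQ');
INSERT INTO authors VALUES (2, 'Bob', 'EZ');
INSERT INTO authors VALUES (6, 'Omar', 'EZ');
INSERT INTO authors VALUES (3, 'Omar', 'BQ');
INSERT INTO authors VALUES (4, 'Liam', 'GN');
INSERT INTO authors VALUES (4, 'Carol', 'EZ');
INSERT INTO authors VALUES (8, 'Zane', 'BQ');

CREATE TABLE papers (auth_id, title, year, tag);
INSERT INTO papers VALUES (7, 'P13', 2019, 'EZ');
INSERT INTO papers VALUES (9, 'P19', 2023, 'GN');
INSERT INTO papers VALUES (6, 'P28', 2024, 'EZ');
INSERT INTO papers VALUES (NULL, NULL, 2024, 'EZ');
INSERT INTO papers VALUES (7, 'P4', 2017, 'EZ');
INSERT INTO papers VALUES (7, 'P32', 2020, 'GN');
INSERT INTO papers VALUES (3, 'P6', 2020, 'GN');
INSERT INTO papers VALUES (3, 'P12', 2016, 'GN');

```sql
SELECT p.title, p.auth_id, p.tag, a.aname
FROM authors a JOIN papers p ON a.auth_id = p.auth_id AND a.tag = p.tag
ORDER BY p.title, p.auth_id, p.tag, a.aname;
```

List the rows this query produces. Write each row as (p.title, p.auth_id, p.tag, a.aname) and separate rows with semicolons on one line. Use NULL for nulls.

(P19, 9, GN, Wendy); (P28, 6, EZ, Omar)

INNER JOIN keeps only pairs where the ON condition holds.
Matching on a.auth_id = p.auth_id AND a.tag = p.tag. A NULL in a compared column never satisfies the condition.
- a (auth_id=9, tag=GN) pairs with 1 row(s) of p.
- a (auth_id=3, tag=BQ) has no partner → excluded.
- a (auth_id=2, tag=EZ) has no partner → excluded.
- a (auth_id=6, tag=EZ) pairs with 1 row(s) of p.
- a (auth_id=3, tag=BQ) has no partner → excluded.
- a (auth_id=4, tag=GN) has no partner → excluded.
- a (auth_id=4, tag=EZ) has no partner → excluded.
- a (auth_id=8, tag=BQ) has no partner → excluded.
After projecting and ordering:
p.title | p.auth_id | p.tag | a.aname
P19 | 9 | GN | Wendy
P28 | 6 | EZ | Omar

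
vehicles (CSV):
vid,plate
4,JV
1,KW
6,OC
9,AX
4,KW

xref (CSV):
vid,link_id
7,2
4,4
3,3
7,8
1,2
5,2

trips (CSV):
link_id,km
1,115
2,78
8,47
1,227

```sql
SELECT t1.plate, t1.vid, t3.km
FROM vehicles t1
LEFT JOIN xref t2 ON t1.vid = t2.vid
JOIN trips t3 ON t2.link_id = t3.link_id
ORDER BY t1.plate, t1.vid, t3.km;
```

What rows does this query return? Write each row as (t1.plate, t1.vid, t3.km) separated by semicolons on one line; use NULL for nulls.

(KW, 1, 78)

Joins associate left-to-right: vehicles LEFT JOIN xref on vid gives 5 intermediate row(s).
Then INNER JOIN `trips t3` on link_id: keep only rows whose t2.link_id appears in t3.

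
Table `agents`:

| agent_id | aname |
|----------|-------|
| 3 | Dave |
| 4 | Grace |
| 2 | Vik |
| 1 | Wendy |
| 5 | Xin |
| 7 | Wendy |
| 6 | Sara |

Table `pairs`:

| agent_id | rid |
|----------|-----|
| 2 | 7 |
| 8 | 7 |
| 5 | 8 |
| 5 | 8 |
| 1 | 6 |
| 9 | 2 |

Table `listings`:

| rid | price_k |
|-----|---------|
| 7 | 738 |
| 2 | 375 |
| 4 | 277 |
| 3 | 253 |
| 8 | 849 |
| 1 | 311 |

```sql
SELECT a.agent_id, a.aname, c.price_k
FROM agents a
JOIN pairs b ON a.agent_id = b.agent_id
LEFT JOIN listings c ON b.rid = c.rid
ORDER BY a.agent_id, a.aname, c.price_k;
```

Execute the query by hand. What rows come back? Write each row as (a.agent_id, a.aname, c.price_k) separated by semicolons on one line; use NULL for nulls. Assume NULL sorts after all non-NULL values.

(1, Wendy, NULL); (2, Vik, 738); (5, Xin, 849); (5, Xin, 849)

Evaluate left to right. First `agents a INNER JOIN pairs b` on agent_id: 4 row(s).
Then LEFT JOIN `listings c` on rid: each of those 4 rows is kept; rows whose b.rid has no match in c get NULL for c's columns.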